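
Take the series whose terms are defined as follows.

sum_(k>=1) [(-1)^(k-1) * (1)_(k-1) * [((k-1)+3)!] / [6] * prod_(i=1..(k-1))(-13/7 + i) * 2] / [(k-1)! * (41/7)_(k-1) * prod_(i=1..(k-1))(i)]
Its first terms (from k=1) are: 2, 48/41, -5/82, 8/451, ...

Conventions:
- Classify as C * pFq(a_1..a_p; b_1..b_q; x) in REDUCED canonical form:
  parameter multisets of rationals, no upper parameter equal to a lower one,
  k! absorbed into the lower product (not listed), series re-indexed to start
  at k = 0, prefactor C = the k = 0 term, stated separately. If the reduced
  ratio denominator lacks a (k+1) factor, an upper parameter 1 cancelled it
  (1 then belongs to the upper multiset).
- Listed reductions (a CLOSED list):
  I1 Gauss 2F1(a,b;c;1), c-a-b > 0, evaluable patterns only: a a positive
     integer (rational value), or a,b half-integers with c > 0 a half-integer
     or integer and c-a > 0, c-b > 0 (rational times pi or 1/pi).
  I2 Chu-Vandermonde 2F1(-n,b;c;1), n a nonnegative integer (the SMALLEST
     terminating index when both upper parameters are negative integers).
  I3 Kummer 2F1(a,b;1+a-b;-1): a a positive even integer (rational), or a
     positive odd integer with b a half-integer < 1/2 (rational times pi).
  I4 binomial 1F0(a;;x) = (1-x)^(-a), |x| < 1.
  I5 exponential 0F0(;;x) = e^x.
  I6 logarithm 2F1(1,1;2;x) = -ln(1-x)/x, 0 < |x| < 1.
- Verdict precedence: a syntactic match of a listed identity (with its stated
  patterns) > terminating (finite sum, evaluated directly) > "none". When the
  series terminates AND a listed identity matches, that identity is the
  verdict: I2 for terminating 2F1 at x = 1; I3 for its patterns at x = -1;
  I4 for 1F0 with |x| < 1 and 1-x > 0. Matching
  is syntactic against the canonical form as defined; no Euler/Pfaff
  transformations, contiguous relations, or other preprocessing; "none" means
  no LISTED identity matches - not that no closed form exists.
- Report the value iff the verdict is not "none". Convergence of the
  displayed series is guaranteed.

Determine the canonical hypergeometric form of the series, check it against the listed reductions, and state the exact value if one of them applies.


With C = 2: the canonical form is 2F1(-6/7, 4; 41/7; -1). Verdict: Kummer's theorem (I3) matches (x = -1; c = 41/7 equals 1+a-b for upper {-6/7, 4}: listed pattern). Sum: 153/49.

Structural cue: x = (-1) and the running product (prefactor 2) telescopes to a rising factorial.
Ratio: r(k) = (-1) * (k-6/7) (k+4) / [(k+41/7) (k+1)] - rational; roots negated = parameters, x = (-1), C = 2.


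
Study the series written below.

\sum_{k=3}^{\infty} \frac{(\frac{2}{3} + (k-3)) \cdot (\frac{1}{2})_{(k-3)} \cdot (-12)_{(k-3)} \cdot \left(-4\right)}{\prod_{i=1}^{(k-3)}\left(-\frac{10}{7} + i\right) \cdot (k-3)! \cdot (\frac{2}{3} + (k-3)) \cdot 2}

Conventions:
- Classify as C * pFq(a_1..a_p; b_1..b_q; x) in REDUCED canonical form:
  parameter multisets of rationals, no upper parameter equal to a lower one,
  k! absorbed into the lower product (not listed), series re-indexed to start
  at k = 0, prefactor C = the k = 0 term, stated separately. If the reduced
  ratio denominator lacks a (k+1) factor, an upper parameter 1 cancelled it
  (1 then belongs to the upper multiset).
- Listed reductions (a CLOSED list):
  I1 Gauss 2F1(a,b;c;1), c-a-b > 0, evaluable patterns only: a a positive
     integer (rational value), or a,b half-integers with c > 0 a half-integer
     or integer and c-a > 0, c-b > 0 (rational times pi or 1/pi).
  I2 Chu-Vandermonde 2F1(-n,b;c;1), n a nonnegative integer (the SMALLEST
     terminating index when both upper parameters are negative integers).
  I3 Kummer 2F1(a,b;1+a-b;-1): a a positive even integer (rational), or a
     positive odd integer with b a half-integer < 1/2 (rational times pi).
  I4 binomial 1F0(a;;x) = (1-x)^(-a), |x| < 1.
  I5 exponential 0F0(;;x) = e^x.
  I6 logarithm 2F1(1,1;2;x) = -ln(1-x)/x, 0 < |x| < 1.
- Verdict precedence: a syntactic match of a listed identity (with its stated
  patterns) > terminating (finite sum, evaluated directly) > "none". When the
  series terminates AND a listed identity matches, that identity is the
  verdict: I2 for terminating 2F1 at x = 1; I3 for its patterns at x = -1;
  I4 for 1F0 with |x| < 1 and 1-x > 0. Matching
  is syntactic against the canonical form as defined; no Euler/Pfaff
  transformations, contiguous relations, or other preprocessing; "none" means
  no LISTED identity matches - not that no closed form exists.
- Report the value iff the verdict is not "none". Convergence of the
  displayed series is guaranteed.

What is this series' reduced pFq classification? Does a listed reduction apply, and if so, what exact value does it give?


At argument 1: a 2F1 with upper {-12, \frac{1}{2}}, lower {-\frac{3}{7}}, scaled by C = -2. Verdict at x = 1: Vandermonde's identity (I2) matches (terminating 2F1 at x = 1 with n = 12, b = 1/2, c = -\frac{3}{7}). Its exact value is -\frac{19288894907147}{126747714519040}.

Structural cue: t_0 being -2, the factor k + 2/3 cancels (top and bottom), leaving C = -2.
Consecutive-term ratio: r(k) = 1 * (k-12) (k+\frac{1}{2}) / [(k-\frac{3}{7}) (k+1)] - rational; roots negated = parameters, x = 1, C = -2.


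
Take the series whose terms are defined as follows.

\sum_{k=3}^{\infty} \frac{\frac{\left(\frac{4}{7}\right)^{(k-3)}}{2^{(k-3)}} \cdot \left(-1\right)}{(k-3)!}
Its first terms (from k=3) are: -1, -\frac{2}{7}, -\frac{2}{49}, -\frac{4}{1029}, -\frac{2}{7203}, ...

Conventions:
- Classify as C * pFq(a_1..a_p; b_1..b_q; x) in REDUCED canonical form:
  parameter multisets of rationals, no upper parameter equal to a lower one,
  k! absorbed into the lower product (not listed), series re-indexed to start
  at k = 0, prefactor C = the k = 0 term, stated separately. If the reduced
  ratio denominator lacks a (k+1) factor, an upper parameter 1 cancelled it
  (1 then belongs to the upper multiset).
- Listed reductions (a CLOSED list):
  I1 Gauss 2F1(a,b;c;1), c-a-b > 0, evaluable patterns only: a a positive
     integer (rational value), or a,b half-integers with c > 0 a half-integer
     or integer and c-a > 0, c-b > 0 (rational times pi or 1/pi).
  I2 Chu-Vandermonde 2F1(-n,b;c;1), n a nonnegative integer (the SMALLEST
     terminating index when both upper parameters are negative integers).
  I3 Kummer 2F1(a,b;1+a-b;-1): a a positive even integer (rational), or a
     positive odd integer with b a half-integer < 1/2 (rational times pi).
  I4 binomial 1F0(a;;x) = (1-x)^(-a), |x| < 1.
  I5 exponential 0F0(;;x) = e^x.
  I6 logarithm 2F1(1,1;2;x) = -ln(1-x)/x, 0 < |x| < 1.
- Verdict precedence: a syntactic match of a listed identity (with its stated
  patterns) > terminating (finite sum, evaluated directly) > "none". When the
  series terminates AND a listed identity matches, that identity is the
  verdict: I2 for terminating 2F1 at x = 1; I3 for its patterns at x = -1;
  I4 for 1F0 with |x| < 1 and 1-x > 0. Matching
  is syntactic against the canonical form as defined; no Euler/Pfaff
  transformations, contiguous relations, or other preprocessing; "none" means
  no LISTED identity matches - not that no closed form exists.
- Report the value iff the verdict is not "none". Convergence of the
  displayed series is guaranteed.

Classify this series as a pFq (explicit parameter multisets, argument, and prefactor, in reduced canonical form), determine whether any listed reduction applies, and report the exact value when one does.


The tell: t_0 being -1, the two k-th powers (C = -1, x = 2/7) combine into one argument.
Consecutive-term ratio: r(k) = \frac{2}{7} * 1 / [(k+1)] ; factor over Q: parameters, x = \frac{2}{7}, and C = -1.

With C = -1: the canonical form is 0F0(-; -; \frac{2}{7}). Verdict: this is the I5 exponential reduction (the 0F0 exponential series at x = \frac{2}{7}). Its exact value is \left(-1\right) \cdot e^{\frac{2}{7}}.


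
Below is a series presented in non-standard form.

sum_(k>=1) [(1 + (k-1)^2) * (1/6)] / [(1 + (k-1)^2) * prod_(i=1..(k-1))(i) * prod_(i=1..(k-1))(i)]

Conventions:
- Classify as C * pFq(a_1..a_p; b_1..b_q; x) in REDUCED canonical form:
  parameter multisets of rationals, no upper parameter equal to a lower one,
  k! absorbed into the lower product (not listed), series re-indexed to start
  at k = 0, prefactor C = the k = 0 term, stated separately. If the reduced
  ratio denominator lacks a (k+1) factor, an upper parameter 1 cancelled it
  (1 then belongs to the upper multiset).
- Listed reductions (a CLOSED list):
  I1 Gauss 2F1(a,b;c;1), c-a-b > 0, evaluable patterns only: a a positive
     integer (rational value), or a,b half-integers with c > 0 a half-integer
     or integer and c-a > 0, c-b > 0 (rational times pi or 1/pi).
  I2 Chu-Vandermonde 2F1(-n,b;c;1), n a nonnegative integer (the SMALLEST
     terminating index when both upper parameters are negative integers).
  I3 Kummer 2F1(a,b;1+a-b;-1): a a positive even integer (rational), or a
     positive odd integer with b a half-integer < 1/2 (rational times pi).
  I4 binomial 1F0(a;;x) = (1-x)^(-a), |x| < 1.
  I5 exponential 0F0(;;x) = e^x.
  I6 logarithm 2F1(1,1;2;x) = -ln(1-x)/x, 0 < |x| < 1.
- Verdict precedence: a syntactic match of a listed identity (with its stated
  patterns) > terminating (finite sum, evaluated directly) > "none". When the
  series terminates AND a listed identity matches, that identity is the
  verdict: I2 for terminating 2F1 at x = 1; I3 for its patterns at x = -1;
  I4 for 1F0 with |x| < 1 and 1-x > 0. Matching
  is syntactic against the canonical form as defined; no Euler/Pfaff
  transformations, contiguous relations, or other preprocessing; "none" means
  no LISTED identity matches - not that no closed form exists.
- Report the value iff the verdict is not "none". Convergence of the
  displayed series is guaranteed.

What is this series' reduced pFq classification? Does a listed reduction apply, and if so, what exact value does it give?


This is 1/6 * 0F1(-; 1; 1) in reduced canonical form. Verdict: none - at argument 1 the multisets {-} ; {1} match no listed identity.

Structural cue: x = 1 and the product of the first k integers (C = 1/6) is k!.
Step ratio: r(k) = 1 * 1 / [(k+1) (k+1)] - rational in k. x = 1; t_0 = 1/6; negate the roots.


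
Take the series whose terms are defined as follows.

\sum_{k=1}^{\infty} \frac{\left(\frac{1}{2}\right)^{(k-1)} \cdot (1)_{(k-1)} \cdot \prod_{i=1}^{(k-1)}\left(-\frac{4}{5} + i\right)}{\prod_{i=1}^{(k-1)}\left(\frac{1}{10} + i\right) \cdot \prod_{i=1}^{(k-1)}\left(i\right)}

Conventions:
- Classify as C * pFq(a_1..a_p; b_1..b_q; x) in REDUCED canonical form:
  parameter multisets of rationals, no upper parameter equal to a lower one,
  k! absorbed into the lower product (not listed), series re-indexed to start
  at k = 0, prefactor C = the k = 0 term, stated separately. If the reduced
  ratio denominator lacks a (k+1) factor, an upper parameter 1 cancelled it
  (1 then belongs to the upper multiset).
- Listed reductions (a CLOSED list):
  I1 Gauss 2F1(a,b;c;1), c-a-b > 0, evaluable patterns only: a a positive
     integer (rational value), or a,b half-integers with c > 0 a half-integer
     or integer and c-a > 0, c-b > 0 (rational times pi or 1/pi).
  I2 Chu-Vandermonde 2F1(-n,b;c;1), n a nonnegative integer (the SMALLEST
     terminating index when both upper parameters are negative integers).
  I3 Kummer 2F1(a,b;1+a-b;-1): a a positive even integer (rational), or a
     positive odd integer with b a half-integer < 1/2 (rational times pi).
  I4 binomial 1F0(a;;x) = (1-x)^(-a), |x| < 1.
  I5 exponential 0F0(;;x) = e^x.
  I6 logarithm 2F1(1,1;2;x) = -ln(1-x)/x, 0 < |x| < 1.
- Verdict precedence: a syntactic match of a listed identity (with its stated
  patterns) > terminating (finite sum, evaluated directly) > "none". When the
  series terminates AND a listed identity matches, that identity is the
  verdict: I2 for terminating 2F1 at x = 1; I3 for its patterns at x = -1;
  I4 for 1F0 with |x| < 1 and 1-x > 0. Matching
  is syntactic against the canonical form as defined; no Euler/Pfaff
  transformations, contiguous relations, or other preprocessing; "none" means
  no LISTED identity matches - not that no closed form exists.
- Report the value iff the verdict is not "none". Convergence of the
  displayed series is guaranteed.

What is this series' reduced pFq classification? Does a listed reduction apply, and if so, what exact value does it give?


Classification (C = 1): 2F1 with upper {\frac{1}{5}, 1}, lower {\frac{11}{10}}, argument x = \frac{1}{2}. Verdict: none. No listed pattern accepts 2F1(\frac{1}{5}, 1; \frac{11}{10}; \frac{1}{2}).

The tell: t_0 being 1, the running product (C = 1, x = 1/2) telescopes to a rising factorial.
Consecutive-term ratio: r(k) = \frac{1}{2} * (k+\frac{1}{5}) (k+1) / [(k+\frac{11}{10}) (k+1)] - poly over poly, x = \frac{1}{2} from leading terms; C = 1 at k = 0.


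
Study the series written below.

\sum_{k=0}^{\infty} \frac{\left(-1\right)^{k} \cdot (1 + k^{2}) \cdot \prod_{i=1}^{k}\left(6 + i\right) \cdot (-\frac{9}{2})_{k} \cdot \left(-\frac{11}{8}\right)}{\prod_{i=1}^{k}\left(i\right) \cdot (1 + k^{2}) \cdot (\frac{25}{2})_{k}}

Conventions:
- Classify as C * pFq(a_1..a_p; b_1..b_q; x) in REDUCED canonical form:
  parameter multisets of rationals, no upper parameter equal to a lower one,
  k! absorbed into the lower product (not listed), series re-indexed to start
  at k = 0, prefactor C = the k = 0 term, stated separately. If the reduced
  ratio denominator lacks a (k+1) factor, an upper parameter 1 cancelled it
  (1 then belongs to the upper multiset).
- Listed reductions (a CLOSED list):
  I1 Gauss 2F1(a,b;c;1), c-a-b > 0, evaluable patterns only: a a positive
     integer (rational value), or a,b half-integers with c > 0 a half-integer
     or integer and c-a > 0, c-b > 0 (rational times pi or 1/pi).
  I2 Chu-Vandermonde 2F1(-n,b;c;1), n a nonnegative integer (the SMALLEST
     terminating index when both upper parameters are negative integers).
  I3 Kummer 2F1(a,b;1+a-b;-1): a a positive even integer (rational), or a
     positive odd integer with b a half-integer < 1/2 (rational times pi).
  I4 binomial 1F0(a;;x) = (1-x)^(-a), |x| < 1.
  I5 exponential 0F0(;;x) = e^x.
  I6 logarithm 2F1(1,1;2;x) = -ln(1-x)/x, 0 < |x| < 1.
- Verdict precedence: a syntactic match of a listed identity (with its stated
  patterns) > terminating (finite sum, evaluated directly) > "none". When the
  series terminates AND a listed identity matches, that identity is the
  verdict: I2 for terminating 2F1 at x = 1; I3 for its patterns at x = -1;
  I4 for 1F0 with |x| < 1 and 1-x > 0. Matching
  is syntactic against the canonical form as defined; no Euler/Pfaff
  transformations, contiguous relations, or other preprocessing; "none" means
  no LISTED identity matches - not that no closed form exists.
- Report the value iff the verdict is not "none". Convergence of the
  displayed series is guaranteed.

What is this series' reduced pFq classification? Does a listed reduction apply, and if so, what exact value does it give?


Key step: with t_0 = -\frac{11}{8}, the running product (C = -11/8, x = -1) telescopes to a rising factorial.
Ratio: r(k) = -1 * (k-\frac{9}{2}) (k+7) / [(k+\frac{25}{2}) (k+1)] - rational; roots negated = parameters, x = -1, C = -\frac{11}{8}.

This is -\frac{11}{8} * 2F1(-\frac{9}{2}, 7; \frac{25}{2}; -1) in reduced canonical form. Verdict: Kummer (I3) fires (x = -1; c = \frac{25}{2} equals 1+a-b for upper {-\frac{9}{2}, 7}: listed pattern). Exact value: \left(-\frac{3681032355}{1073741824}\right) \cdot \pi.


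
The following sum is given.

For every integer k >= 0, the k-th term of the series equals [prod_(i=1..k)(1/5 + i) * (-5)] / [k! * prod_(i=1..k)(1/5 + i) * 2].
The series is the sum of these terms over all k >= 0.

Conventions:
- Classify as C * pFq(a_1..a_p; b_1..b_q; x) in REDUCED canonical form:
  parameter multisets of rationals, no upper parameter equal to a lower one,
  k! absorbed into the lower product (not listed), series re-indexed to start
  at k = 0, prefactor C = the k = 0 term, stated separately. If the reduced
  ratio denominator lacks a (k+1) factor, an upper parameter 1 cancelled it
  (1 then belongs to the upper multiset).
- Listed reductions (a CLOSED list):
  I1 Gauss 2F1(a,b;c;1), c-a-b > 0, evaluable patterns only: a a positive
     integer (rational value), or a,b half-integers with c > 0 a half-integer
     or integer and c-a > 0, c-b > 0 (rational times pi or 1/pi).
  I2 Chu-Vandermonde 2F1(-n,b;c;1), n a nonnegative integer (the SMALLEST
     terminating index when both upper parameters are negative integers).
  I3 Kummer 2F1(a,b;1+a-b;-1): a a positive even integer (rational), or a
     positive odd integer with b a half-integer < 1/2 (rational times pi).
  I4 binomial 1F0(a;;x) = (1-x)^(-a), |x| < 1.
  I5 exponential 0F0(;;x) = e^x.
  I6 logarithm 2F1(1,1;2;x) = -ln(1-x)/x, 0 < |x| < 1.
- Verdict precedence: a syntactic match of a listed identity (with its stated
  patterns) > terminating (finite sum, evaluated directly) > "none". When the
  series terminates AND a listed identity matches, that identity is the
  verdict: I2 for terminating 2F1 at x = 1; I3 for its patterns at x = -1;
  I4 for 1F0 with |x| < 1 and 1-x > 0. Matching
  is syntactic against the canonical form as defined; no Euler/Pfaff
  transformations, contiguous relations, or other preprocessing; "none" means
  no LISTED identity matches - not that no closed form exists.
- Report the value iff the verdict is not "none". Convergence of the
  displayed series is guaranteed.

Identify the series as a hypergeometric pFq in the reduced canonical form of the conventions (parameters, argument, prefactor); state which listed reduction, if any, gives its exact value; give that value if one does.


Structural cue: from the first term -5/2: the running product (C = -5/2) telescopes to a rising factorial.
Ratio: r(k) = 1 * 1 / [(k+1)] ; factor over Q: parameters, x = 1, and C = -5/2.

Canonical form: C = -5/2 times 0F0 with upper {-}, lower {-}, x = 1. Verdict at x = 1: the I5 exponential reduction matches (the 0F0 exponential series at x = 1). Value: (-5/2) * e^(1).


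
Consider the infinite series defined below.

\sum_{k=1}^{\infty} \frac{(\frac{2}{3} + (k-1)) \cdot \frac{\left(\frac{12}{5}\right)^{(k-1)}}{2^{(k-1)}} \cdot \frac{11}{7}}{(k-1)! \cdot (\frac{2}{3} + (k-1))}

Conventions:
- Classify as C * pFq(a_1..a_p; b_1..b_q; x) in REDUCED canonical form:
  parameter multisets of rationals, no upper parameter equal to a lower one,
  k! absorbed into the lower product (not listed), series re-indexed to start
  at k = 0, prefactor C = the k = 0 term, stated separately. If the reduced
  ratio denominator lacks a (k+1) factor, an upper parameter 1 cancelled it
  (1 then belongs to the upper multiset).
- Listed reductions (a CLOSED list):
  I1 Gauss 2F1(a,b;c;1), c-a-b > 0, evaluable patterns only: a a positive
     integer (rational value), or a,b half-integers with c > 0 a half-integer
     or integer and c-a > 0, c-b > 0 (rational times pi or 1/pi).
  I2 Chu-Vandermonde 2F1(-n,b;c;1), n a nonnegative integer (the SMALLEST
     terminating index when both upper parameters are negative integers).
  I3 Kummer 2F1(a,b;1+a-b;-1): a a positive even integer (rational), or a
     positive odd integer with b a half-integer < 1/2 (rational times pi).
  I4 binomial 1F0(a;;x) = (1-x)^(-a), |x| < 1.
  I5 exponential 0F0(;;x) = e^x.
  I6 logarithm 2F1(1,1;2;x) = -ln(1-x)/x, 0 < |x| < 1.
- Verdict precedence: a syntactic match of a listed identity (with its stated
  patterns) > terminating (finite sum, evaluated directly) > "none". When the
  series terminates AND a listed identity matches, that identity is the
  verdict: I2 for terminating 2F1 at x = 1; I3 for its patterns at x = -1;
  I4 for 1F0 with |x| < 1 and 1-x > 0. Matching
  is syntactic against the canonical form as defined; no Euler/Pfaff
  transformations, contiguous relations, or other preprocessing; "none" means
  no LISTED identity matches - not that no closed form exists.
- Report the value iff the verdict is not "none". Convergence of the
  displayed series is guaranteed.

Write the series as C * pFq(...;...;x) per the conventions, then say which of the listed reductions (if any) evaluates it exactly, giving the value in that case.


The series (x = \frac{6}{5}) is 0F0: upper {-}, lower {-}, prefactor \frac{11}{7}. Verdict: the I5 exponential reduction fires (the 0F0 exponential series at x = \frac{6}{5}). Value: \frac{11}{7} \cdot e^{\frac{6}{5}}.

Structural cue: t_0 = \frac{11}{7} here, and the factor k + 2/3 cancels (top and bottom), leaving C = 11/7, x = 6/5.
Adjacent-term ratio: r(k) = \frac{6}{5} * 1 / [(k+1)] - rational; roots negated = parameters, x = \frac{6}{5}, C = \frac{11}{7}.


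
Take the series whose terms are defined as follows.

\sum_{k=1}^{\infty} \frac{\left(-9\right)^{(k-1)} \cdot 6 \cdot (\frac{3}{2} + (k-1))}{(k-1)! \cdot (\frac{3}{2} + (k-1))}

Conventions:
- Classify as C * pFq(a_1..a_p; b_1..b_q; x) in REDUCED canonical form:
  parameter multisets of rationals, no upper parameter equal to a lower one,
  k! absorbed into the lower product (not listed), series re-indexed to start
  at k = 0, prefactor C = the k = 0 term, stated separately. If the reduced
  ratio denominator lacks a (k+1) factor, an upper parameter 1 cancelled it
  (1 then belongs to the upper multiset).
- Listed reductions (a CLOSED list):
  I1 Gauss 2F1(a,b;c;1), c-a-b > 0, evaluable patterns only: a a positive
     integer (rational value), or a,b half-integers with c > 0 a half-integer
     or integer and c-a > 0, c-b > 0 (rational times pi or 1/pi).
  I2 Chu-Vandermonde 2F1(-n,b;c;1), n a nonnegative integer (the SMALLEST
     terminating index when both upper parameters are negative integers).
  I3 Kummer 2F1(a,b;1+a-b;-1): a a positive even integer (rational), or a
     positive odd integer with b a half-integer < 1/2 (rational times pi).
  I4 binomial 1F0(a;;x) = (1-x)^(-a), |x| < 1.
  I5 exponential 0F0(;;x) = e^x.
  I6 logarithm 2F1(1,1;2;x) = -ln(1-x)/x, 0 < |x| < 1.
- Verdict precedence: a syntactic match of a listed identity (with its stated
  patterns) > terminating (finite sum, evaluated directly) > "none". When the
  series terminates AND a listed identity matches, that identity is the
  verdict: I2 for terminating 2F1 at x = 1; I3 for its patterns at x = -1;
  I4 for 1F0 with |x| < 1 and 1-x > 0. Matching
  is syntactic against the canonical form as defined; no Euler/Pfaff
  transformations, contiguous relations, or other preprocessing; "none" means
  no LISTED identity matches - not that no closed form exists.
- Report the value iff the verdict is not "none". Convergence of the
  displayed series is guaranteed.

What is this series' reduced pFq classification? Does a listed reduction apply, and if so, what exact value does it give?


At argument -9: a 0F0 with upper {-}, lower {-}, scaled by C = 6. Verdict: this is the I5 exponential reduction (the 0F0 exponential series at x = -9). Exact value: 6 \cdot e^{-9}.

Structural cue: with t_0 = 6, striking the common factor k + 3/2 reduces the term (prefactor 6).
Step ratio: r(k) = -9 * 1 / [(k+1)] ; factor over Q: parameters, x = -9, and C = 6.


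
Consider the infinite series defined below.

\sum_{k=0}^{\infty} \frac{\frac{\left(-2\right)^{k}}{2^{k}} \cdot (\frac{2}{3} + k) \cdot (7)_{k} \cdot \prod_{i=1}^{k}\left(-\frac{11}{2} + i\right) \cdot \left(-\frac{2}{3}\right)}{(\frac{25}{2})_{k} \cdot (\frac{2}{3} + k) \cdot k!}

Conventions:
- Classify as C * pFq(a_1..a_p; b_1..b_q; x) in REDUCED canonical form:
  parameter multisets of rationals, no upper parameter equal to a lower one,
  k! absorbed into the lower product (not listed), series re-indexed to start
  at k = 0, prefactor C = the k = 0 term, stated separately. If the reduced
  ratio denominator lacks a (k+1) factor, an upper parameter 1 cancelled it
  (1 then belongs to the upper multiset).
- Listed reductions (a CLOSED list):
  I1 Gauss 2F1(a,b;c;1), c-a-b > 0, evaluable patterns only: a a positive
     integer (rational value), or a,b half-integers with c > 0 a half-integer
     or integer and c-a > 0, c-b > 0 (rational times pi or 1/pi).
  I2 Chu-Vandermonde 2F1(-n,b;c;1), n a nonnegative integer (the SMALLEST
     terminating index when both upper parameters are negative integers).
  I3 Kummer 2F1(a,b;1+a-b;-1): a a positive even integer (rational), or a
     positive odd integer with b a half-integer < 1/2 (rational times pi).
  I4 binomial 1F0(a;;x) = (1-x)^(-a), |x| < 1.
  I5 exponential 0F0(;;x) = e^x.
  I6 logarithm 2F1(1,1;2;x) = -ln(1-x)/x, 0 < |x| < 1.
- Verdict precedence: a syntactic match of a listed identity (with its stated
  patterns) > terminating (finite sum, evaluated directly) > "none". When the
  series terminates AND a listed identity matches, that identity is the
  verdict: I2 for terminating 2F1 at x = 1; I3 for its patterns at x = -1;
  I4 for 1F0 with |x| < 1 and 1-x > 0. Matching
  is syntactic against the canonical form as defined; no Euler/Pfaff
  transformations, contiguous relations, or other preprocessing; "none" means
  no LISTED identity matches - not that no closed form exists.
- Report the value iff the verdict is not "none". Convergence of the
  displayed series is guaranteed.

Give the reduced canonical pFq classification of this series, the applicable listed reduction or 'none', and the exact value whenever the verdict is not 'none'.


Reduced: x = -1, 2F1, upper = {-\frac{9}{2}, 7}, lower = {\frac{25}{2}}, C = -\frac{2}{3}. Verdict (x = -1): the Kummer evaluation I3 applies (x = -1; c = \frac{25}{2} equals 1+a-b for upper {-\frac{9}{2}, 7}: listed pattern). Value: \left(-\frac{111546435}{67108864}\right) \cdot \pi.

The tell: from the first term -\frac{2}{3}: k + 2/3 divides numerator and denominator alike; C = -2/3 after cancelling.
Step ratio: r(k) = -1 * (k-\frac{9}{2}) (k+7) / [(k+\frac{25}{2}) (k+1)] - rational in k. x = -1; t_0 = -\frac{2}{3}; negate the roots.


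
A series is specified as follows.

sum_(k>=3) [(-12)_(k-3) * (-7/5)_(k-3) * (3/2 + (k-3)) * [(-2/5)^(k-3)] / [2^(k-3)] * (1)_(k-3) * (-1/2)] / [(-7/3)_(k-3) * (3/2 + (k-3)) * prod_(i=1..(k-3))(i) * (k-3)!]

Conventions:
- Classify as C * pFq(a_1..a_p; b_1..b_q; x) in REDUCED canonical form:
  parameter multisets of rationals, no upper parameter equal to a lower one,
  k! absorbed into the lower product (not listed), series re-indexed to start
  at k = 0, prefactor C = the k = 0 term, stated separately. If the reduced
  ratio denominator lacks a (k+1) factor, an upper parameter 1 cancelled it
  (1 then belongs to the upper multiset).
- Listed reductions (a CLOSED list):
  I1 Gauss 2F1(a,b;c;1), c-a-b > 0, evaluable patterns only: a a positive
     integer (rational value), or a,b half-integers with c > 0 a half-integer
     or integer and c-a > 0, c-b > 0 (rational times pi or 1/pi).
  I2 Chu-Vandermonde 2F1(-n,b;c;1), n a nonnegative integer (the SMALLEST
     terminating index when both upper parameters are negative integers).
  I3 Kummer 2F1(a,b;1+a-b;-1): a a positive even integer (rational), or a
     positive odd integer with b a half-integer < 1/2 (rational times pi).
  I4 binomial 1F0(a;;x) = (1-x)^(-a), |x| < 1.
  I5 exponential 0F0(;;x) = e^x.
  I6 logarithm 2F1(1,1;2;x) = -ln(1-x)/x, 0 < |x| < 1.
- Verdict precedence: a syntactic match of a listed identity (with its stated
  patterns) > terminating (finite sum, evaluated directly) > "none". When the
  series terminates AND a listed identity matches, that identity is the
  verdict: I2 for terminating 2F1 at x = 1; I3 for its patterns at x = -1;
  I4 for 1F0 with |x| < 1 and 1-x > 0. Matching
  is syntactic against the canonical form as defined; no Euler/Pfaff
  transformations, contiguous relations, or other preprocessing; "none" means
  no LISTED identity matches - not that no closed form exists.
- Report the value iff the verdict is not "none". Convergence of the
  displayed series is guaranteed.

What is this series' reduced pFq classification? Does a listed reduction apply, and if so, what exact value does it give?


This is -1/2 * 2F1(-12, -7/5; -7/3; -1/5) in reduced canonical form. Verdict: terminating - upper parameter -12 makes this a finite sum (last index 12), evaluated exactly. Its exact value is -16472410066682360758/25331974029541015625.

First insight: t_0 = -1/2 here, and the two k-th powers (prefactor -1/2) combine into one argument.
Ratio: r(k) = (-1/5) * (k-12) (k-7/5) / [(k-7/3) (k+1)] ; factor over Q: parameters, x = (-1/5), and C = -1/2.


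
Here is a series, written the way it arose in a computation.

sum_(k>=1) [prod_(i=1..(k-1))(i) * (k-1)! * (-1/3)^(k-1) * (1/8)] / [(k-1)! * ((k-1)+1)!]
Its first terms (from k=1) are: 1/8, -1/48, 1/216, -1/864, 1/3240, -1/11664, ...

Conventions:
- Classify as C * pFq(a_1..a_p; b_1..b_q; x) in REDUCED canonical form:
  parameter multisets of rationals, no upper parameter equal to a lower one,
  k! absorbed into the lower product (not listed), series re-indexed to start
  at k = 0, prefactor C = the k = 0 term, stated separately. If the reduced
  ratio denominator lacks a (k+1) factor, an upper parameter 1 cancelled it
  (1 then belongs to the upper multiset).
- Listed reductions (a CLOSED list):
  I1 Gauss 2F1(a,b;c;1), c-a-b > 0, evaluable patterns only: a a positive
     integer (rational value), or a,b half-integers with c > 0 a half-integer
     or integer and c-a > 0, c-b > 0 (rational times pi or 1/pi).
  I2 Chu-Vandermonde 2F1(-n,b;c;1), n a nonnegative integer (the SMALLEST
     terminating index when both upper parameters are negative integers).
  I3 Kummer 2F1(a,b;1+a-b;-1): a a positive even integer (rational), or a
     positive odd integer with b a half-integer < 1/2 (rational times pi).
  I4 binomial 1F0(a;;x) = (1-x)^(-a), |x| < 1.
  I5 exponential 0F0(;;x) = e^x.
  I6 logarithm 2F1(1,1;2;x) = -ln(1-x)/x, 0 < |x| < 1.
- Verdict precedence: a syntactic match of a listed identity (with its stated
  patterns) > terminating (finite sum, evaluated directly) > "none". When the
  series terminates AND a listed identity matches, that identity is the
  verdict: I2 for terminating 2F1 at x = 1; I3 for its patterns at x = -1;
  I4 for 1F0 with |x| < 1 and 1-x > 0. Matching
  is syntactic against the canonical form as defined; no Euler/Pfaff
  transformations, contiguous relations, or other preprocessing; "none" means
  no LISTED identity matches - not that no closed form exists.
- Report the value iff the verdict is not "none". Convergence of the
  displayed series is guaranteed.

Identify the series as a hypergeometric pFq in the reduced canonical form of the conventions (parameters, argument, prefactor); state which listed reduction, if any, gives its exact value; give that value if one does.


x = -1/3 here; the reduced form reads 2F1, upper {1, 1}, lower {2}, C = 1/8. Verdict (x = -1/3): the I6 logarithm reduction applies (the logarithm: parameters (1,1;2), x = -1/3). Hence: (3/8) * ln(4/3).

Key step: with t_0 = 1/8, the denominator's factorial ratio (C = 1/8, x = -1/3) is a lower Pochhammer.
Term ratio: r(k) = (-1/3) * (k+1) (k+1) / [(k+2) (k+1)] - rational in k. x = (-1/3); t_0 = 1/8; negate the roots.


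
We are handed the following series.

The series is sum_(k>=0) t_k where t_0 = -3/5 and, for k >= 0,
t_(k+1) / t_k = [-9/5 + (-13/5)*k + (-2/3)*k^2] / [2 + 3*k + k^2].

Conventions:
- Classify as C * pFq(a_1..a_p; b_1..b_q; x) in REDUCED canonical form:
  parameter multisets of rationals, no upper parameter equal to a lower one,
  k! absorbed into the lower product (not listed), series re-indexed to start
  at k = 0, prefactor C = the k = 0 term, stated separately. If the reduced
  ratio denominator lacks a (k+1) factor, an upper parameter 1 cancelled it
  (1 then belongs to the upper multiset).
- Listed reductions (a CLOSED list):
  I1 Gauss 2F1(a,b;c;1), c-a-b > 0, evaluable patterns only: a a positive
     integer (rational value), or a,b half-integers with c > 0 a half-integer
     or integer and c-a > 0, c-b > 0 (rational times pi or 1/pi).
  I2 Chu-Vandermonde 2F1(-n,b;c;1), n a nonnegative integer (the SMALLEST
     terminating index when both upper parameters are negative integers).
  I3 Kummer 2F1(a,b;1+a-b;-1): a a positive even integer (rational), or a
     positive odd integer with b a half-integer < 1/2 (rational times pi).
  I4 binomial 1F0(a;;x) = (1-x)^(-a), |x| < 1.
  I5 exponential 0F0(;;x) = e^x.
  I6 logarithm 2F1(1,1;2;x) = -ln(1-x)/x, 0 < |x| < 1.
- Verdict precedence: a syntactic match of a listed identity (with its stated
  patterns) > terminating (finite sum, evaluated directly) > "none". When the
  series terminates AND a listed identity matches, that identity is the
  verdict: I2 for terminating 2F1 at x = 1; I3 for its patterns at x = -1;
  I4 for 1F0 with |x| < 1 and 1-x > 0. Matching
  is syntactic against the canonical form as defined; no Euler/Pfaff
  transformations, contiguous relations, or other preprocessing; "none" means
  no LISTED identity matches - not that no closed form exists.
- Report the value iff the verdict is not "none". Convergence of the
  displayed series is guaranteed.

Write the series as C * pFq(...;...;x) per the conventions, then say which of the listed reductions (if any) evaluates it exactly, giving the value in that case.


x = -2/3 here; the reduced form reads 2F1, upper {9/10, 3}, lower {2}, C = -3/5. Verdict: none - at argument -2/3 the multisets {9/10, 3} ; {2} match no listed identity.

Key observation: from the first term -3/5: roots of the ratio polynomials (C = -3/5, x = -2/3) are the negated parameters.
Step ratio: r(k) = (-2/3) * (k+9/10) (k+3) / [(k+2) (k+1)] - rational in k. x = (-2/3); t_0 = -3/5; negate the roots.


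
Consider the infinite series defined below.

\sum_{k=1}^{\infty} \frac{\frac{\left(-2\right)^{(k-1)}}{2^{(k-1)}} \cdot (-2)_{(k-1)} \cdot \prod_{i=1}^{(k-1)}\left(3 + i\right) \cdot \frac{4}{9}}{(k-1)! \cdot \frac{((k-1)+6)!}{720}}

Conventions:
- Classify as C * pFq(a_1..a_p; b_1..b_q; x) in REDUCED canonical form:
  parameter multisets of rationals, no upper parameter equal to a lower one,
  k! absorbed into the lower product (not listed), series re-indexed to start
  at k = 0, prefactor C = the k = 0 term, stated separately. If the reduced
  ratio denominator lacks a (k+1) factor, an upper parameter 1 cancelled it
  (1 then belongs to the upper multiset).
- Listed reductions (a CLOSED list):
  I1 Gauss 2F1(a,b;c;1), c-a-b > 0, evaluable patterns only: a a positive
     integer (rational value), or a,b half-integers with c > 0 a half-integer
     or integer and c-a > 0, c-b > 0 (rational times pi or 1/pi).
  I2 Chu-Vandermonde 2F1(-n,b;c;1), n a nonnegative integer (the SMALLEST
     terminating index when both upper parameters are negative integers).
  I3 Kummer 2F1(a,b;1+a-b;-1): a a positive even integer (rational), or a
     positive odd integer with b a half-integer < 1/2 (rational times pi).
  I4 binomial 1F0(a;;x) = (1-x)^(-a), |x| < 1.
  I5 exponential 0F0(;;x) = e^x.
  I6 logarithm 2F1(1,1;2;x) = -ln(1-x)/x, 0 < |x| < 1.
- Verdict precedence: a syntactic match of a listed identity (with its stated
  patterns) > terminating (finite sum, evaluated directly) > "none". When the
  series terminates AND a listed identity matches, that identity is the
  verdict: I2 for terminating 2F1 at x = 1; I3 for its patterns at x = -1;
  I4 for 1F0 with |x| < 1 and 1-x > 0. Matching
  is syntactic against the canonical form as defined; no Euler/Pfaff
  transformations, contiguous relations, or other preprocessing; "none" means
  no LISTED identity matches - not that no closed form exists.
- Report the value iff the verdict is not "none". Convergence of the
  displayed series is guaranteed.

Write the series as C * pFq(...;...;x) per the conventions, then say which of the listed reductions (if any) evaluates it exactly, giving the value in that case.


Canonical form: C = \frac{4}{9} times 2F1 with upper {-2, 4}, lower {7}, x = -1. Verdict at x = -1: Kummer (I3) matches (x = -1; c = 7 equals 1+a-b for upper {-2, 4}: listed pattern). Sum: \frac{10}{9}.

The tell: t_0 = \frac{4}{9} here, and the two k-th powers (C = 4/9) combine into one argument.
Term ratio: r(k) = -1 * (k-2) (k+4) / [(k+7) (k+1)] - rational; roots negated = parameters, x = -1, C = \frac{4}{9}.


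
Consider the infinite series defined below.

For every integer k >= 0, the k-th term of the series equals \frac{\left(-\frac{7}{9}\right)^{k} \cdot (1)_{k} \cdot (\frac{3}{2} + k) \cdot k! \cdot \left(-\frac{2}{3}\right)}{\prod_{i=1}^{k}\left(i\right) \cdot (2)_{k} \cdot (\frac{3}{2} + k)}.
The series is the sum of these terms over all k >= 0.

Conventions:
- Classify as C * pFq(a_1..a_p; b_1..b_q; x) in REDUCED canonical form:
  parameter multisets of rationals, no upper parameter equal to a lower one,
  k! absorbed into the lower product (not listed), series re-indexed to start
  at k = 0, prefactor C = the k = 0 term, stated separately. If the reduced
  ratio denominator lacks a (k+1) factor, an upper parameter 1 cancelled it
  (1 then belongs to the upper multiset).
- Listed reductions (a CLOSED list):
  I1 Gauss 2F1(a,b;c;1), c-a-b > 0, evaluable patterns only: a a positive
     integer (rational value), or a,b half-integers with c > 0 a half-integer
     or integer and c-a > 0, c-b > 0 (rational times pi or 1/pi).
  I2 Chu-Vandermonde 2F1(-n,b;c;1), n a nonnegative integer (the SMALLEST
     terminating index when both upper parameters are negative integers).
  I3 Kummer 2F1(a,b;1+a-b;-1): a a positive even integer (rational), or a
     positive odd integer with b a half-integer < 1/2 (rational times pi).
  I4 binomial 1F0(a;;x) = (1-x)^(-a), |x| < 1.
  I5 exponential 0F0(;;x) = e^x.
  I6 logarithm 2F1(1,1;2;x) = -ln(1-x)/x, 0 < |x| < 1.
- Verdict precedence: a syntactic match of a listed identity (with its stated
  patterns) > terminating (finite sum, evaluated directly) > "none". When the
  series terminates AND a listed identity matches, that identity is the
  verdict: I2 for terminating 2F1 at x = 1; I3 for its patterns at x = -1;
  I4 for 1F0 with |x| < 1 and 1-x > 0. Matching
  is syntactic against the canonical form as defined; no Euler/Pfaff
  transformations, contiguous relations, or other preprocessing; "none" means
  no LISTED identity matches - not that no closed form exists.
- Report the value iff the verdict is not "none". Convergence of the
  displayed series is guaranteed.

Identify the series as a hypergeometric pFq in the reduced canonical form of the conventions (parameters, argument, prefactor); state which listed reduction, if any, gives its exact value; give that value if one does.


First insight: from the first term -\frac{2}{3}: the factor k + 3/2 cancels (top and bottom), leaving prefactor -2/3.
Adjacent-term ratio: r(k) = -\frac{7}{9} * (k+1) (k+1) / [(k+2) (k+1)] - rational; roots negated = parameters, x = -\frac{7}{9}, C = -\frac{2}{3}.

Canonical form: C = -\frac{2}{3} times 2F1 with upper {1, 1}, lower {2}, x = -\frac{7}{9}. Verdict at x = -\frac{7}{9}: logarithm (I6) matches (the logarithm: parameters (1,1;2), x = -\frac{7}{9}). Exact value: \left(-\frac{6}{7}\right) \cdot \ln\left(\frac{16}{9}\right).


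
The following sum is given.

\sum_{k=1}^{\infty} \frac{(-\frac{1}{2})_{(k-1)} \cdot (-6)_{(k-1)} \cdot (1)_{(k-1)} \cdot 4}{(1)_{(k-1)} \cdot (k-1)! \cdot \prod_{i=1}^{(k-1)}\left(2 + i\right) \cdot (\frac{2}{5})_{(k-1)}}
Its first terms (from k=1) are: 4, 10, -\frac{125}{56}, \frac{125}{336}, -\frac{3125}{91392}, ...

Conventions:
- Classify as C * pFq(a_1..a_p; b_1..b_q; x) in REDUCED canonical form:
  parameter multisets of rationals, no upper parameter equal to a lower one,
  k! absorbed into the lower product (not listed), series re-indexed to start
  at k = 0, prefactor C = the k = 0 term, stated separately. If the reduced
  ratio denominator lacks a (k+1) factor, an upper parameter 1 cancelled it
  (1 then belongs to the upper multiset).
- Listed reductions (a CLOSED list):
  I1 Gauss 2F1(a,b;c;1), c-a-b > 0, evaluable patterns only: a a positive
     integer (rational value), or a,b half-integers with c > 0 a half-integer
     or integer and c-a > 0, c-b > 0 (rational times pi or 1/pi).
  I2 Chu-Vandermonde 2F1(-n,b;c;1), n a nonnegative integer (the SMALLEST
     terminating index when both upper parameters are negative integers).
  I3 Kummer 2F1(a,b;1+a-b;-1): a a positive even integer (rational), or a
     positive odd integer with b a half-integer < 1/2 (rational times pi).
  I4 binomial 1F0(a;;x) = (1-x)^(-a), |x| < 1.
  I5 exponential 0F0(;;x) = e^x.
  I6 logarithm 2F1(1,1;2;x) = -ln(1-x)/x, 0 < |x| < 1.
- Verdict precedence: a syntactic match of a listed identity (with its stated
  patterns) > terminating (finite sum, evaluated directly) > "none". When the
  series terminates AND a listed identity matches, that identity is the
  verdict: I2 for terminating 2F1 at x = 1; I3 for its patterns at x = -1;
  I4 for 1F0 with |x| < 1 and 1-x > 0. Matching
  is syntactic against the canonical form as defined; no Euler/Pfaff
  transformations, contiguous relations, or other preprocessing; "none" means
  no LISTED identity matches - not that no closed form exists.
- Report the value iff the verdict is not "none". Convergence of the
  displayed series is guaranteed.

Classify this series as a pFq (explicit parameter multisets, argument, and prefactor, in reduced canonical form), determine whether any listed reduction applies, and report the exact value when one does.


x = 1 here; the reduced form reads 2F2, upper {-6, -\frac{1}{2}}, lower {\frac{2}{5}, 3}, C = 4. Verdict: terminating. (-6)_k vanishes past k = 6, leaving a 7-term sum, computed directly. Exact value: \frac{7010800343}{579059712}.

Key step: t_0 being 4, the lower running product (C = 4, x = 1) is a rising factorial.
Term ratio: r(k) = 1 * (k-6) (k-\frac{1}{2}) / [(k+\frac{2}{5}) (k+3) (k+1)] - rational; roots negated = parameters, x = 1, C = 4.
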